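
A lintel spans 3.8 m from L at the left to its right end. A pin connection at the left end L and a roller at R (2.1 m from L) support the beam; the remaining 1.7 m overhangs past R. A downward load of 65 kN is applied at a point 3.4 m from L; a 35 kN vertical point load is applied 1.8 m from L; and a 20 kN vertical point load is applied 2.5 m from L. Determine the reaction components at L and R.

Taking moments about L: R_y·2.1 − 65·3.4 − 35·1.8 − 20·2.5 = 0 → R_y = 334/2.1 = 159.048 ≈ 159.0 kN.
ΣF_y = 0: L_y + 159.048 − 65 − 35 − 20 = 0 → L_y = -39.05 kN.
ΣF_x = 0: no horizontal applied forces, so L_x = 0.

L_x = 0, L_y = -39.05 kN, R_y = 159.0 kN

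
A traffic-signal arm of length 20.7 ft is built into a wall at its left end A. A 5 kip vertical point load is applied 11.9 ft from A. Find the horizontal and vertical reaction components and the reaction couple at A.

A_x = 0, A_y = 5.000 kip, M_A = 59.50 kip·ft

ΣF_x = 0: A_x = 0.
ΣF_y = 0: A_y − 5 = 0 → A_y = 5.000 kip.
ΣM about A: M_A − 5·11.9 = 0 → M_A = 59.50 kip·ft.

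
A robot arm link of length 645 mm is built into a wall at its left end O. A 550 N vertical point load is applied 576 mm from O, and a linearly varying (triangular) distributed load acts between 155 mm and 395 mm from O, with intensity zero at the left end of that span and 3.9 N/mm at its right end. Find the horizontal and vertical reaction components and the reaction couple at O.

Resultant of the triangular load: ½ × 3.9 × 240 = 468 N, acting at 315 mm from O (one-third of the span from the peak).
ΣF_x = 0: O_x = 0.
ΣF_y = 0: O_y − 550 − ½·3.9·240 = 0 → O_y = 1018 N.
ΣM about O: M_O − 550·576 − (½·3.9·240)·315 = 0 → M_O = 464200 N·mm.

O_x = 0, O_y = 1018 N, M_O = 464200 N·mm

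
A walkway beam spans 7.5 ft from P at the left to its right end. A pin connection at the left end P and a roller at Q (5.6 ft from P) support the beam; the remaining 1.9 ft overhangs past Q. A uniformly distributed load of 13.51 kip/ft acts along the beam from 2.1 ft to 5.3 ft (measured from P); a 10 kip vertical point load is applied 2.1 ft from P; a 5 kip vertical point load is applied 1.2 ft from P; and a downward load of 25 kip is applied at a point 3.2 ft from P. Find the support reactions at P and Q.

P_x = 0, P_y = 35.56 kip, Q_y = 47.67 kip

Resultant of the distributed load: 13.51 × 3.2 = 43.232 kip at 3.7 ft from P.
Taking moments about P: Q_y·5.6 − (13.51·3.2)·3.7 − 10·2.1 − 5·1.2 − 25·3.2 = 0 → Q_y = 266.9584/5.6 = 47.6711 ≈ 47.67 kip.
ΣF_y = 0: P_y + 47.6711 − 13.51·3.2 − 10 − 5 − 25 = 0 → P_y = 35.56 kip.
ΣF_x = 0: no horizontal applied forces, so P_x = 0.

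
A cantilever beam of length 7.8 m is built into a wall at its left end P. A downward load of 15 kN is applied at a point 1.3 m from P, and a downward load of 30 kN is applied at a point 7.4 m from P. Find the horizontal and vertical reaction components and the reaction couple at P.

P_x = 0, P_y = 45.00 kN, M_P = 241.5 kN·m

ΣF_x = 0: P_x = 0.
ΣF_y = 0: P_y − 15 − 30 = 0 → P_y = 45.00 kN.
ΣM about P: M_P − 15·1.3 − 30·7.4 = 0 → M_P = 241.5 kN·m.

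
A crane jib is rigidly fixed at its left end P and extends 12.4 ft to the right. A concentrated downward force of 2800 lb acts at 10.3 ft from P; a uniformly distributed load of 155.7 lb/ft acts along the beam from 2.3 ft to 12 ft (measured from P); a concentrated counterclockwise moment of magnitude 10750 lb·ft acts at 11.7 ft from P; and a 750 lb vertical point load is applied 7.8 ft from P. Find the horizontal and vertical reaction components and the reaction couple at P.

Resultant of the distributed load: 155.7 × 9.7 = 1510.29 lb at 7.15 ft from P.
ΣF_x = 0: P_x = 0.
ΣF_y = 0: P_y − 2800 − 155.7·9.7 − 750 = 0 → P_y = 5060 lb.
ΣM about P: M_P − 2800·10.3 − (155.7·9.7)·7.15 + 10750 − 750·7.8 = 0 → M_P = 34740 lb·ft.

P_x = 0, P_y = 5060 lb, M_P = 34740 lb·ft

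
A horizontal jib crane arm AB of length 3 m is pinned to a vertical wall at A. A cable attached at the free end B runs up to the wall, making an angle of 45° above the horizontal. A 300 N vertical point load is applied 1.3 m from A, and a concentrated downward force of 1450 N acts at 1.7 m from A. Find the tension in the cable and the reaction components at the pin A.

T = 1346 N, A_x = 951.7 N, A_y = 798.3 N

ΣM about A: T·sin45°·3 − 300·1.3 − 1450·1.7 = 0 → T = 2855/(3·0.707107) = 1345.86 ≈ 1346 N.
ΣF_x = 0: A_x − T·cos45° = 0 → A_x = 1345.86 × 0.707107 = 951.7 N.
ΣF_y = 0: A_y + T·sin45° − 300 − 1450 = 0 → A_y = 1750 − 1345.86 × 0.707107 = 798.3 N.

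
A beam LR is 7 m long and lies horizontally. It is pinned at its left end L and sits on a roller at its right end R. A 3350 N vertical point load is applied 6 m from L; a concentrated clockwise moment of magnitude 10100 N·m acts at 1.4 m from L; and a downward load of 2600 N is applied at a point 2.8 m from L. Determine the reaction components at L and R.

Moments about L: R_y·7 − 3350·6 − 10100 − 2600·2.8 = 0 → R_y = 37480/7 = 5354.29 ≈ 5354 N.
ΣF_y = 0: L_y + 5354.29 − 3350 − 2600 = 0 → L_y = 595.7 N.
ΣF_x = 0: no horizontal applied forces, so L_x = 0.

L_x = 0, L_y = 595.7 N, R_y = 5354 N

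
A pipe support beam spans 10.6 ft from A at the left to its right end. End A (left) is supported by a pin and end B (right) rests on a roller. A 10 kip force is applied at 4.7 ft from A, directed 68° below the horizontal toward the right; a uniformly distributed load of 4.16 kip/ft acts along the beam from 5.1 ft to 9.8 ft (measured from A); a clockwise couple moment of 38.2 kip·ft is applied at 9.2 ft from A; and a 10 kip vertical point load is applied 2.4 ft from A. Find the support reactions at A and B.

A_x = -3.746 kip, A_y = 15.10 kip, B_y = 23.72 kip

Resultant of the distributed load: 4.16 × 4.7 = 19.552 kip at 7.45 ft from A.
Taking moments about A: B_y·10.6 − 10·sin68°·4.7 − (4.16·4.7)·7.45 − 38.2 − 10·2.4 = 0 → B_y = 251.44/10.6 = 23.7208 ≈ 23.72 kip.
ΣF_y = 0: A_y + 23.7208 − 10·sin68° − 4.16·4.7 − 10 = 0 → A_y = 15.10 kip.
ΣF_x = 0: A_x + 10·cos68° = 0 → A_x = -3.746 kip.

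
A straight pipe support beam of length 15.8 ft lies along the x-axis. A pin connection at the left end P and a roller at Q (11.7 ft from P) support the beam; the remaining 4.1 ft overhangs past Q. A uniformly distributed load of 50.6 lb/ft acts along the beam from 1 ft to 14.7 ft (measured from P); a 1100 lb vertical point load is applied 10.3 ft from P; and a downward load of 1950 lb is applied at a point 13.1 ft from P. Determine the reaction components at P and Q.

P_x = 0, P_y = 126.4 lb, Q_y = 3617 lb

Resultant of the distributed load: 50.6 × 13.7 = 693.22 lb at 7.85 ft from P.
ΣM about P: Q_y·11.7 − (50.6·13.7)·7.85 − 1100·10.3 − 1950·13.1 = 0 → Q_y = 42316.777/11.7 = 3616.82 ≈ 3617 lb.
ΣF_y = 0: P_y + 3616.82 − 50.6·13.7 − 1100 − 1950 = 0 → P_y = 126.4 lb.
ΣF_x = 0: no horizontal applied forces, so P_x = 0.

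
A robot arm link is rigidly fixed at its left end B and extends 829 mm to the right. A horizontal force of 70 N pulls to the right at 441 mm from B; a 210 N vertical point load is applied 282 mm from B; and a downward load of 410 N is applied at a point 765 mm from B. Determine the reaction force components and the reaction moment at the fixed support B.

ΣF_x = 0: B_x + 70 = 0 → B_x = -70.00 N.
ΣF_y = 0: B_y − 210 − 410 = 0 → B_y = 620.0 N.
ΣM about B: M_B − 210·282 − 410·765 = 0 → M_B = 372900 N·mm.

B_x = -70.00 N, B_y = 620.0 N, M_B = 372900 N·mm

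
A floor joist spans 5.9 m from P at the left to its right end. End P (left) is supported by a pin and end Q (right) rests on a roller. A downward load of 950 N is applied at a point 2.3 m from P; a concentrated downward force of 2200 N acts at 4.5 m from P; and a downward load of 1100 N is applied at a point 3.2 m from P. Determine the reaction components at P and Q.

P_x = 0, P_y = 1605 N, Q_y = 2645 N

Moments about P: Q_y·5.9 − 950·2.3 − 2200·4.5 − 1100·3.2 = 0 → Q_y = 15605/5.9 = 2644.92 ≈ 2645 N.
ΣF_y = 0: P_y + 2644.92 − 950 − 2200 − 1100 = 0 → P_y = 1605 N.
ΣF_x = 0: no horizontal applied forces, so P_x = 0.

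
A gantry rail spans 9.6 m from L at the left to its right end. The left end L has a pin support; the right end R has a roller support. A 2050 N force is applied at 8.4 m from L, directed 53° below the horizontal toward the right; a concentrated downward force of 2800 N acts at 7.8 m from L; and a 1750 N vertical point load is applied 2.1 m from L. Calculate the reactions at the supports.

L_x = -1234 N, L_y = 2097 N, R_y = 4090 N

ΣM about L: R_y·9.6 − 2050·sin53°·8.4 − 2800·7.8 − 1750·2.1 = 0 → R_y = 39267.5/9.6 = 4090.36 ≈ 4090 N.
ΣF_y = 0: L_y + 4090.36 − 2050·sin53° − 2800 − 1750 = 0 → L_y = 2097 N.
ΣF_x = 0: L_x + 2050·cos53° = 0 → L_x = -1234 N.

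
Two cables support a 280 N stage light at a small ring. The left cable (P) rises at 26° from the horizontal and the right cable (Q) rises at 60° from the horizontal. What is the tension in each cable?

ΣF_x = 0: −T_P·cos26° + T_Q·cos60° = 0 → T_Q = 1.79759·T_P.
ΣF_y = 0: T_P·sin26° + T_Q·sin60° = 280.
Substitute: T_P·(0.438371 + 1.79759·0.866025) = 280 → T_P = 140.342 ≈ 140.3 N.
Then T_Q = 1.79759 × 140.342 = 252.3 N.

T_P = 140.3 N, T_Q = 252.3 N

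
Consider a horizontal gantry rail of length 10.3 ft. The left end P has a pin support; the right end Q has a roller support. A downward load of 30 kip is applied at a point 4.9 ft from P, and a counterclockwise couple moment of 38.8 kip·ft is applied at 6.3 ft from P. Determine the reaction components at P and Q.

ΣM about P: Q_y·10.3 − 30·4.9 + 38.8 = 0 → Q_y = 108.2/10.3 = 10.5049 ≈ 10.50 kip.
ΣF_y = 0: P_y + 10.5049 − 30 = 0 → P_y = 19.50 kip.
ΣF_x = 0: no horizontal applied forces, so P_x = 0.

P_x = 0, P_y = 19.50 kip, Q_y = 10.50 kip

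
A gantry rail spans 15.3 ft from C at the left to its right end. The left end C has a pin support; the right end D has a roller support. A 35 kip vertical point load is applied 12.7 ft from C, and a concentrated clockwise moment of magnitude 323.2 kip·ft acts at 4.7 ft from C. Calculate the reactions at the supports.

ΣM about C: D_y·15.3 − 35·12.7 − 323.2 = 0 → D_y = 767.7/15.3 = 50.1765 ≈ 50.18 kip.
ΣF_y = 0: C_y + 50.1765 − 35 = 0 → C_y = -15.18 kip.
ΣF_x = 0: no horizontal applied forces, so C_x = 0.

C_x = 0, C_y = -15.18 kip, D_y = 50.18 kip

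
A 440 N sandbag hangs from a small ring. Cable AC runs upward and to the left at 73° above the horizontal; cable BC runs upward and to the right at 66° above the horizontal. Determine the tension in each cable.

T_AC = 272.8 N, T_BC = 196.1 N

ΣF_x = 0: −T_AC·cos73° + T_BC·cos66° = 0 → T_BC = 0.718823·T_AC.
ΣF_y = 0: T_AC·sin73° + T_BC·sin66° = 440.
Substitute: T_AC·(0.956305 + 0.718823·0.913545) = 440 → T_AC = 272.787 ≈ 272.8 N.
Then T_BC = 0.718823 × 272.787 = 196.1 N.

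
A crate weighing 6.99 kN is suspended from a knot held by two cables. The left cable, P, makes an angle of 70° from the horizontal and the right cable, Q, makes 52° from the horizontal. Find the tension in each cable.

ΣF_x = 0: −T_P·cos70° + T_Q·cos52° = 0 → T_Q = 0.555533·T_P.
ΣF_y = 0: T_P·sin70° + T_Q·sin52° = 6.99.
Substitute: T_P·(0.939693 + 0.555533·0.788011) = 6.99 → T_P = 5.07456 ≈ 5.075 kN.
Then T_Q = 0.555533 × 5.07456 = 2.819 kN.

T_P = 5.075 kN, T_Q = 2.819 kN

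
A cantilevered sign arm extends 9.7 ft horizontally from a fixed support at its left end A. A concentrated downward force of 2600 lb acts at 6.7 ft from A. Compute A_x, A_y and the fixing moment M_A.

A_x = 0, A_y = 2600 lb, M_A = 17420 lb·ft

ΣF_x = 0: A_x = 0.
ΣF_y = 0: A_y − 2600 = 0 → A_y = 2600 lb.
ΣM about A: M_A − 2600·6.7 = 0 → M_A = 17420 lb·ft.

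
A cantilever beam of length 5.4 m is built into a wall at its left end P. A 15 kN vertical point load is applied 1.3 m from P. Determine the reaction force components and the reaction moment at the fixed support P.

P_x = 0, P_y = 15.00 kN, M_P = 19.50 kN·m

ΣF_x = 0: P_x = 0.
ΣF_y = 0: P_y − 15 = 0 → P_y = 15.00 kN.
ΣM about P: M_P − 15·1.3 = 0 → M_P = 19.50 kN·m.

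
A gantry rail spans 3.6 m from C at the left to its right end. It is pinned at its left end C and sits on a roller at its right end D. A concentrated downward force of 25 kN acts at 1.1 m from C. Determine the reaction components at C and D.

C_x = 0, C_y = 17.36 kN, D_y = 7.639 kN

ΣM about C: D_y·3.6 − 25·1.1 = 0 → D_y = 27.5/3.6 = 7.63889 ≈ 7.639 kN.
ΣF_y = 0: C_y + 7.63889 − 25 = 0 → C_y = 17.36 kN.
ΣF_x = 0: no horizontal applied forces, so C_x = 0.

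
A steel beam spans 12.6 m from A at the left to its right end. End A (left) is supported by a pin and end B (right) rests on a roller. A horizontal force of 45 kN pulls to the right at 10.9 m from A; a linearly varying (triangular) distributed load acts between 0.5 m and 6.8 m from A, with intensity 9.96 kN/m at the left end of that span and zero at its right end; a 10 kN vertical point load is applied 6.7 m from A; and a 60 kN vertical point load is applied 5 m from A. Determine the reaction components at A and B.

Resultant of the triangular load: ½ × 9.96 × 6.3 = 31.374 kN, acting at 2.6 m from A (one-third of the span from the peak).
ΣM about A: B_y·12.6 − (½·9.96·6.3)·2.6 − 10·6.7 − 60·5 = 0 → B_y = 448.5724/12.6 = 35.601 ≈ 35.60 kN.
ΣF_y = 0: A_y + 35.601 − ½·9.96·6.3 − 10 − 60 = 0 → A_y = 65.77 kN.
ΣF_x = 0: A_x + 45 = 0 → A_x = -45.00 kN.

A_x = -45.00 kN, A_y = 65.77 kN, B_y = 35.60 kN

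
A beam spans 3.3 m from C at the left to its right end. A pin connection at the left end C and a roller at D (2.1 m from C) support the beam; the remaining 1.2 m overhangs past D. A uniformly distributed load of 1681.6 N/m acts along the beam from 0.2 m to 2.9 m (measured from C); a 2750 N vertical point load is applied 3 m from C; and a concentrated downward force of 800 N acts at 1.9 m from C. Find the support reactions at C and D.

Resultant of the distributed load: 1681.6 × 2.7 = 4540.32 N at 1.55 m from C.
Moments about C: D_y·2.1 − (1681.6·2.7)·1.55 − 2750·3 − 800·1.9 = 0 → D_y = 16807.496/2.1 = 8003.57 ≈ 8004 N.
ΣF_y = 0: C_y + 8003.57 − 1681.6·2.7 − 2750 − 800 = 0 → C_y = 86.75 N.
ΣF_x = 0: no horizontal applied forces, so C_x = 0.

C_x = 0, C_y = 86.75 N, D_y = 8004 N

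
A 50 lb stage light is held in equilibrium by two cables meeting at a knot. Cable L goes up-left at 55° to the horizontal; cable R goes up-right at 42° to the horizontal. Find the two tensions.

T_L = 37.44 lb, T_R = 28.89 lb

ΣF_x = 0: −T_L·cos55° + T_R·cos42° = 0 → T_R = 0.771823·T_L.
ΣF_y = 0: T_L·sin55° + T_R·sin42° = 50.
Substitute: T_L·(0.819152 + 0.771823·0.669131) = 50 → T_L = 37.4363 ≈ 37.44 lb.
Then T_R = 0.771823 × 37.4363 = 28.89 lb.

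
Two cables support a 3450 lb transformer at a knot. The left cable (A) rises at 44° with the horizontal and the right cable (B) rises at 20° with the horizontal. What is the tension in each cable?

T_A = 3607 lb, T_B = 2761 lb

ΣF_x = 0: −T_A·cos44° + T_B·cos20° = 0 → T_B = 0.765505·T_A.
ΣF_y = 0: T_A·sin44° + T_B·sin20° = 3450.
Substitute: T_A·(0.694658 + 0.765505·0.34202) = 3450 → T_A = 3606.99 ≈ 3607 lb.
Then T_B = 0.765505 × 3606.99 = 2761 lb.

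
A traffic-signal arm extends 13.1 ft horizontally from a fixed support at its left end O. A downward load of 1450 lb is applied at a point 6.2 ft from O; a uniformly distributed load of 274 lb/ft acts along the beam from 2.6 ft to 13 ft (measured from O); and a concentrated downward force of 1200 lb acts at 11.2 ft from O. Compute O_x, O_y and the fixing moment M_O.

Resultant of the distributed load: 274 × 10.4 = 2849.6 lb at 7.8 ft from O.
ΣF_x = 0: O_x = 0.
ΣF_y = 0: O_y − 1450 − 274·10.4 − 1200 = 0 → O_y = 5500 lb.
ΣM about O: M_O − 1450·6.2 − (274·10.4)·7.8 − 1200·11.2 = 0 → M_O = 44660 lb·ft.

O_x = 0, O_y = 5500 lb, M_O = 44660 lb·ft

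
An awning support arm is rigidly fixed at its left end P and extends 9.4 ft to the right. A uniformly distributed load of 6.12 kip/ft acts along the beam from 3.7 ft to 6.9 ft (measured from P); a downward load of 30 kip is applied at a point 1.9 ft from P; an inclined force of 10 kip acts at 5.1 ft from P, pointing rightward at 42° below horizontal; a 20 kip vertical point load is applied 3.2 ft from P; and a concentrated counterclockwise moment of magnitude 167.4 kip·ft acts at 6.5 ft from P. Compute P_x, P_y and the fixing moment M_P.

P_x = -7.431 kip, P_y = 76.28 kip, M_P = 91.52 kip·ft

Resultant of the distributed load: 6.12 × 3.2 = 19.584 kip at 5.3 ft from P.
ΣF_x = 0: P_x + 10·cos42° = 0 → P_x = -7.431 kip.
ΣF_y = 0: P_y − 6.12·3.2 − 30 − 10·sin42° − 20 = 0 → P_y = 76.28 kip.
ΣM about P: M_P − (6.12·3.2)·5.3 − 30·1.9 − 10·sin42°·5.1 − 20·3.2 + 167.4 = 0 → M_P = 91.52 kip·ft.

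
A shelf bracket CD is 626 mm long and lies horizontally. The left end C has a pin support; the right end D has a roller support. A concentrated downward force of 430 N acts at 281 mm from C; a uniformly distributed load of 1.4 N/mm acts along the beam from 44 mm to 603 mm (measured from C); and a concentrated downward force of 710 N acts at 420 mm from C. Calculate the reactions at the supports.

C_x = 0, C_y = 848.8 N, D_y = 1074 N

Resultant of the distributed load: 1.4 × 559 = 782.6 N at 323.5 mm from C.
Taking moments about C: D_y·626 − 430·281 − (1.4·559)·323.5 − 710·420 = 0 → D_y = 672201.1/626 = 1073.8 ≈ 1074 N.
ΣF_y = 0: C_y + 1073.8 − 430 − 1.4·559 − 710 = 0 → C_y = 848.8 N.
ΣF_x = 0: no horizontal applied forces, so C_x = 0.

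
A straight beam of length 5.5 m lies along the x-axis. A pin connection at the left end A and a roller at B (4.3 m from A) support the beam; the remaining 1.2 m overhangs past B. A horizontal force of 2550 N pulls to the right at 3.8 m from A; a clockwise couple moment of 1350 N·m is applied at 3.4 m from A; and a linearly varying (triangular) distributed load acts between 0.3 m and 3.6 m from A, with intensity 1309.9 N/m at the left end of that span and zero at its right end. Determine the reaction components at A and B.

Resultant of the triangular load: ½ × 1309.9 × 3.3 = 2161.335 N, acting at 1.4 m from A (one-third of the span from the peak).
ΣM about A: B_y·4.3 − 1350 − (½·1309.9·3.3)·1.4 = 0 → B_y = 4375.869/4.3 = 1017.64 ≈ 1018 N.
ΣF_y = 0: A_y + 1017.64 − ½·1309.9·3.3 = 0 → A_y = 1144 N.
ΣF_x = 0: A_x + 2550 = 0 → A_x = -2550 N.

A_x = -2550 N, A_y = 1144 N, B_y = 1018 N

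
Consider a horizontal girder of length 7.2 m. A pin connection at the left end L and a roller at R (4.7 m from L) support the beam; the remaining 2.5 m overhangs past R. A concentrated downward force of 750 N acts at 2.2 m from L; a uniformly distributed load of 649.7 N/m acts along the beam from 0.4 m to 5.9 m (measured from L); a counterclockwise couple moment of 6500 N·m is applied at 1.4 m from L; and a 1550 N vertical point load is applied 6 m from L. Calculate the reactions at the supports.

L_x = 0, L_y = 2532 N, R_y = 3342 N

Resultant of the distributed load: 649.7 × 5.5 = 3573.35 N at 3.15 m from L.
Moments about L: R_y·4.7 − 750·2.2 − (649.7·5.5)·3.15 + 6500 − 1550·6 = 0 → R_y = 15706.0525/4.7 = 3341.71 ≈ 3342 N.
ΣF_y = 0: L_y + 3341.71 − 750 − 649.7·5.5 − 1550 = 0 → L_y = 2532 N.
ΣF_x = 0: no horizontal applied forces, so L_x = 0.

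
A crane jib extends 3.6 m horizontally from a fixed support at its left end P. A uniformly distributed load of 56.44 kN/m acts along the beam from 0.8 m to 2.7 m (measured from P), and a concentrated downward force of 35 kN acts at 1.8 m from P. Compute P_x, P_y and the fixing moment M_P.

P_x = 0, P_y = 142.2 kN, M_P = 250.7 kN·m

Resultant of the distributed load: 56.44 × 1.9 = 107.236 kN at 1.75 m from P.
ΣF_x = 0: P_x = 0.
ΣF_y = 0: P_y − 56.44·1.9 − 35 = 0 → P_y = 142.2 kN.
ΣM about P: M_P − (56.44·1.9)·1.75 − 35·1.8 = 0 → M_P = 250.7 kN·m.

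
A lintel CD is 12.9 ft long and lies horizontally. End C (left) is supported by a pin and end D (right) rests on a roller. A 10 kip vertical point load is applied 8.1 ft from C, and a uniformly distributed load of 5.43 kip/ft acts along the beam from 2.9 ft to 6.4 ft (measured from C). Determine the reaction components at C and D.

C_x = 0, C_y = 15.88 kip, D_y = 13.13 kip

Resultant of the distributed load: 5.43 × 3.5 = 19.005 kip at 4.65 ft from C.
ΣM about C: D_y·12.9 − 10·8.1 − (5.43·3.5)·4.65 = 0 → D_y = 169.37325/12.9 = 13.1297 ≈ 13.13 kip.
ΣF_y = 0: C_y + 13.1297 − 10 − 5.43·3.5 = 0 → C_y = 15.88 kip.
ΣF_x = 0: no horizontal applied forces, so C_x = 0.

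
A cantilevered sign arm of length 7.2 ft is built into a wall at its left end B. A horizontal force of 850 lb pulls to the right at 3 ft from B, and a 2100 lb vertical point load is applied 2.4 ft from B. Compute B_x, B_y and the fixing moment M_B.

B_x = -850.0 lb, B_y = 2100 lb, M_B = 5040 lb·ft

ΣF_x = 0: B_x + 850 = 0 → B_x = -850.0 lb.
ΣF_y = 0: B_y − 2100 = 0 → B_y = 2100 lb.
ΣM about B: M_B − 2100·2.4 = 0 → M_B = 5040 lb·ft.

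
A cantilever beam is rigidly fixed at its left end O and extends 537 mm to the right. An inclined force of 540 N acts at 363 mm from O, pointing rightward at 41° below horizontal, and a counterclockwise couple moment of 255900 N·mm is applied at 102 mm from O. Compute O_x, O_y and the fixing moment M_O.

ΣF_x = 0: O_x + 540·cos41° = 0 → O_x = -407.5 N.
ΣF_y = 0: O_y − 540·sin41° = 0 → O_y = 354.3 N.
ΣM about O: M_O − 540·sin41°·363 + 255900 = 0 → M_O = -127300 N·mm.

O_x = -407.5 N, O_y = 354.3 N, M_O = -127300 N·mm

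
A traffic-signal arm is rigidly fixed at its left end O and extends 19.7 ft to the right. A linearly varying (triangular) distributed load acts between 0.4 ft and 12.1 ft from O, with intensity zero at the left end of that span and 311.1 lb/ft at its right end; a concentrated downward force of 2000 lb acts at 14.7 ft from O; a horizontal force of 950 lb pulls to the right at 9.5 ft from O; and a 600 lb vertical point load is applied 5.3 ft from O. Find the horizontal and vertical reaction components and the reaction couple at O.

O_x = -950.0 lb, O_y = 4420 lb, M_O = 47500 lb·ft

Resultant of the triangular load: ½ × 311.1 × 11.7 = 1819.935 lb, acting at 8.2 ft from O (one-third of the span from the peak).
ΣF_x = 0: O_x + 950 = 0 → O_x = -950.0 lb.
ΣF_y = 0: O_y − ½·311.1·11.7 − 2000 − 600 = 0 → O_y = 4420 lb.
ΣM about O: M_O − (½·311.1·11.7)·8.2 − 2000·14.7 − 600·5.3 = 0 → M_O = 47500 lb·ft.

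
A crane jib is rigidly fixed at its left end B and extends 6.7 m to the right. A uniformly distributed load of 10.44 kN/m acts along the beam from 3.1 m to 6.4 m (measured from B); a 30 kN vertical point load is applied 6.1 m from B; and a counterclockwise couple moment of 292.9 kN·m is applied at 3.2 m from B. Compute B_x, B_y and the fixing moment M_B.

B_x = 0, B_y = 64.45 kN, M_B = 53.75 kN·m

Resultant of the distributed load: 10.44 × 3.3 = 34.452 kN at 4.75 m from B.
ΣF_x = 0: B_x = 0.
ΣF_y = 0: B_y − 10.44·3.3 − 30 = 0 → B_y = 64.45 kN.
ΣM about B: M_B − (10.44·3.3)·4.75 − 30·6.1 + 292.9 = 0 → M_B = 53.75 kN·m.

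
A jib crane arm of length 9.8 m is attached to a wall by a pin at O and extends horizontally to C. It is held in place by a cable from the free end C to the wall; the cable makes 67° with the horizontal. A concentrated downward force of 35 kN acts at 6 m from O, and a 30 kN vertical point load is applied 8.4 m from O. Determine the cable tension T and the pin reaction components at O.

T = 51.21 kN, O_x = 20.01 kN, O_y = 17.86 kN

ΣM about O: T·sin67°·9.8 − 35·6 − 30·8.4 = 0 → T = 462/(9.8·0.920505) = 51.2141 ≈ 51.21 kN.
ΣF_x = 0: O_x − T·cos67° = 0 → O_x = 51.2141 × 0.390731 = 20.01 kN.
ΣF_y = 0: O_y + T·sin67° − 35 − 30 = 0 → O_y = 65 − 51.2141 × 0.920505 = 17.86 kN.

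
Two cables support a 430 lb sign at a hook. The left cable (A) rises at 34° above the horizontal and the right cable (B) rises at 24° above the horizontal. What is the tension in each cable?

T_A = 463.2 lb, T_B = 420.4 lb

ΣF_x = 0: −T_A·cos34° + T_B·cos24° = 0 → T_B = 0.907495·T_A.
ΣF_y = 0: T_A·sin34° + T_B·sin24° = 430.
Substitute: T_A·(0.559193 + 0.907495·0.406737) = 430 → T_A = 463.21 ≈ 463.2 lb.
Then T_B = 0.907495 × 463.21 = 420.4 lb.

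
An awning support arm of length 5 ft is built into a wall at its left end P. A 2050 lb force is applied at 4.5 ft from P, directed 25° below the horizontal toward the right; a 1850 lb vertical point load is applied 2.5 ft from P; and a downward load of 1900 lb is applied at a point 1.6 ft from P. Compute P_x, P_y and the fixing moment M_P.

ΣF_x = 0: P_x + 2050·cos25° = 0 → P_x = -1858 lb.
ΣF_y = 0: P_y − 2050·sin25° − 1850 − 1900 = 0 → P_y = 4616 lb.
ΣM about P: M_P − 2050·sin25°·4.5 − 1850·2.5 − 1900·1.6 = 0 → M_P = 11560 lb·ft.

P_x = -1858 lb, P_y = 4616 lb, M_P = 11560 lb·ft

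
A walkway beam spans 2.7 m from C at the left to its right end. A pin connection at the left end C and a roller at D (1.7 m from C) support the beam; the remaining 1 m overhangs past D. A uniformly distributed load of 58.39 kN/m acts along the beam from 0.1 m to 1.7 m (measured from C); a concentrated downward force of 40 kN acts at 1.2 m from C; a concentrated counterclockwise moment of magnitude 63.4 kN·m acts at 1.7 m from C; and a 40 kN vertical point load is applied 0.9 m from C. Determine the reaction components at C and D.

C_x = 0, C_y = 111.8 kN, D_y = 61.58 kN

Resultant of the distributed load: 58.39 × 1.6 = 93.424 kN at 0.9 m from C.
Moments about C: D_y·1.7 − (58.39·1.6)·0.9 − 40·1.2 + 63.4 − 40·0.9 = 0 → D_y = 104.6816/1.7 = 61.5774 ≈ 61.58 kN.
ΣF_y = 0: C_y + 61.5774 − 58.39·1.6 − 40 − 40 = 0 → C_y = 111.8 kN.
ΣF_x = 0: no horizontal applied forces, so C_x = 0.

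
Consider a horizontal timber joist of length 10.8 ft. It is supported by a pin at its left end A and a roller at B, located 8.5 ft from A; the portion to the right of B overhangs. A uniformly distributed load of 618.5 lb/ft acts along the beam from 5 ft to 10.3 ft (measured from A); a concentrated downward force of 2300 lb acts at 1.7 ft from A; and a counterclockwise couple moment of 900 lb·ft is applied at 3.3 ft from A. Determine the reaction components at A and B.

Resultant of the distributed load: 618.5 × 5.3 = 3278.05 lb at 7.65 ft from A.
Moments about A: B_y·8.5 − (618.5·5.3)·7.65 − 2300·1.7 + 900 = 0 → B_y = 28087.0825/8.5 = 3304.36 ≈ 3304 lb.
ΣF_y = 0: A_y + 3304.36 − 618.5·5.3 − 2300 = 0 → A_y = 2274 lb.
ΣF_x = 0: no horizontal applied forces, so A_x = 0.

A_x = 0, A_y = 2274 lb, B_y = 3304 lb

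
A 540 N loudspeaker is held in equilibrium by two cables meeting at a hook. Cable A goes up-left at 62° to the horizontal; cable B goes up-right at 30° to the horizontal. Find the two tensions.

T_A = 467.9 N, T_B = 253.7 N

ΣF_x = 0: −T_A·cos62° + T_B·cos30° = 0 → T_B = 0.542099·T_A.
ΣF_y = 0: T_A·sin62° + T_B·sin30° = 540.
Substitute: T_A·(0.882948 + 0.542099·0.5) = 540 → T_A = 467.939 ≈ 467.9 N.
Then T_B = 0.542099 × 467.939 = 253.7 N.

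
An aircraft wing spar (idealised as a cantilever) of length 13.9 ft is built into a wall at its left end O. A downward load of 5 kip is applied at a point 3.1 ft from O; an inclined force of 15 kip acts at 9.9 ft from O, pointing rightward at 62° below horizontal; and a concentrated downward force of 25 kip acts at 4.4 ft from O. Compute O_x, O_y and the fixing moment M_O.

O_x = -7.042 kip, O_y = 43.24 kip, M_O = 256.6 kip·ft

ΣF_x = 0: O_x + 15·cos62° = 0 → O_x = -7.042 kip.
ΣF_y = 0: O_y − 5 − 15·sin62° − 25 = 0 → O_y = 43.24 kip.
ΣM about O: M_O − 5·3.1 − 15·sin62°·9.9 − 25·4.4 = 0 → M_O = 256.6 kip·ft.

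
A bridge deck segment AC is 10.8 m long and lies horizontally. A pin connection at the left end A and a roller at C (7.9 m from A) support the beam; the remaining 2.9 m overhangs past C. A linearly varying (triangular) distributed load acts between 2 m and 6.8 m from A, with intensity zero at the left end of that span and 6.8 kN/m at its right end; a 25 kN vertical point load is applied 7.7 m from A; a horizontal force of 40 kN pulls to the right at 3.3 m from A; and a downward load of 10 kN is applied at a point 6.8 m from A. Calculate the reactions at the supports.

A_x = -40.00 kN, A_y = 7.603 kN, C_y = 43.72 kN

Resultant of the triangular load: ½ × 6.8 × 4.8 = 16.32 kN, acting at 5.2 m from A (one-third of the span from the peak).
ΣM about A: C_y·7.9 − (½·6.8·4.8)·5.2 − 25·7.7 − 10·6.8 = 0 → C_y = 345.364/7.9 = 43.717 ≈ 43.72 kN.
ΣF_y = 0: A_y + 43.717 − ½·6.8·4.8 − 25 − 10 = 0 → A_y = 7.603 kN.
ΣF_x = 0: A_x + 40 = 0 → A_x = -40.00 kN.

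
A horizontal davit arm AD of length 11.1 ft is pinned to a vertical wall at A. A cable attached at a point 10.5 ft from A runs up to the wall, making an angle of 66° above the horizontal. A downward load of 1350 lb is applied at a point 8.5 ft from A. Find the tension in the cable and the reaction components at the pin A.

T = 1196 lb, A_x = 486.6 lb, A_y = 257.1 lb

ΣM about A: T·sin66°·10.5 − 1350·8.5 = 0 → T = 11475/(10.5·0.913545) = 1196.28 ≈ 1196 lb.
ΣF_x = 0: A_x − T·cos66° = 0 → A_x = 1196.28 × 0.406737 = 486.6 lb.
ΣF_y = 0: A_y + T·sin66° − 1350 = 0 → A_y = 1350 − 1196.28 × 0.913545 = 257.1 lb.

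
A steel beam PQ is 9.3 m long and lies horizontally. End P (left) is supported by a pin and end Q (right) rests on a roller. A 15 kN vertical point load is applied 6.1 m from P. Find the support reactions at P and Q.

P_x = 0, P_y = 5.161 kN, Q_y = 9.839 kN

Moments about P: Q_y·9.3 − 15·6.1 = 0 → Q_y = 91.5/9.3 = 9.83871 ≈ 9.839 kN.
ΣF_y = 0: P_y + 9.83871 − 15 = 0 → P_y = 5.161 kN.
ΣF_x = 0: no horizontal applied forces, so P_x = 0.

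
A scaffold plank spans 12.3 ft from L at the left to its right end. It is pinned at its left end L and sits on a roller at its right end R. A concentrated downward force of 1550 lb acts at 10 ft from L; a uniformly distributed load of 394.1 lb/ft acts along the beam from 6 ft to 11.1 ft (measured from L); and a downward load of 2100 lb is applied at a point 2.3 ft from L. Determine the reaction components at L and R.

L_x = 0, L_y = 2610 lb, R_y = 3050 lb

Resultant of the distributed load: 394.1 × 5.1 = 2009.91 lb at 8.55 ft from L.
Moments about L: R_y·12.3 − 1550·10 − (394.1·5.1)·8.55 − 2100·2.3 = 0 → R_y = 37514.7305/12.3 = 3049.98 ≈ 3050 lb.
ΣF_y = 0: L_y + 3049.98 − 1550 − 394.1·5.1 − 2100 = 0 → L_y = 2610 lb.
ΣF_x = 0: no horizontal applied forces, so L_x = 0.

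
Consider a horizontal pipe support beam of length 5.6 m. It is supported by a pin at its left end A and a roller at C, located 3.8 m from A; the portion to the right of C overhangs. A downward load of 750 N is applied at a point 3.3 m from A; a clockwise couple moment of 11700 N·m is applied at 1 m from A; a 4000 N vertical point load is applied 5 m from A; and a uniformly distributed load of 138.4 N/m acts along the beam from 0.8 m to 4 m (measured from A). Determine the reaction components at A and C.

A_x = 0, A_y = -4080 N, C_y = 9273 N

Resultant of the distributed load: 138.4 × 3.2 = 442.88 N at 2.4 m from A.
ΣM about A: C_y·3.8 − 750·3.3 − 11700 − 4000·5 − (138.4·3.2)·2.4 = 0 → C_y = 35237.912/3.8 = 9273.13 ≈ 9273 N.
ΣF_y = 0: A_y + 9273.13 − 750 − 4000 − 138.4·3.2 = 0 → A_y = -4080 N.
ΣF_x = 0: no horizontal applied forces, so A_x = 0.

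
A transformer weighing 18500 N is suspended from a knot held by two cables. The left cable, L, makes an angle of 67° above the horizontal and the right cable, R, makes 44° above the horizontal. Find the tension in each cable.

ΣF_x = 0: −T_L·cos67° + T_R·cos44° = 0 → T_R = 0.54318·T_L.
ΣF_y = 0: T_L·sin67° + T_R·sin44° = 18500.
Substitute: T_L·(0.920505 + 0.54318·0.694658) = 18500 → T_L = 14254.6 ≈ 14250 N.
Then T_R = 0.54318 × 14254.6 = 7743 N.

T_L = 14250 N, T_R = 7743 N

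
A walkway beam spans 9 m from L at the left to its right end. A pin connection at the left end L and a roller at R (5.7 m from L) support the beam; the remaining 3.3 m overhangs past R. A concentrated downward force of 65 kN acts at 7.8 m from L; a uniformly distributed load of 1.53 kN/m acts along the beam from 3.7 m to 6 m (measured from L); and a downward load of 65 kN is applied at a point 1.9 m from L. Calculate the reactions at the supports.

Resultant of the distributed load: 1.53 × 2.3 = 3.519 kN at 4.85 m from L.
ΣM about L: R_y·5.7 − 65·7.8 − (1.53·2.3)·4.85 − 65·1.9 = 0 → R_y = 647.56715/5.7 = 113.608 ≈ 113.6 kN.
ΣF_y = 0: L_y + 113.608 − 65 − 1.53·2.3 − 65 = 0 → L_y = 19.91 kN.
ΣF_x = 0: no horizontal applied forces, so L_x = 0.

L_x = 0, L_y = 19.91 kN, R_y = 113.6 kN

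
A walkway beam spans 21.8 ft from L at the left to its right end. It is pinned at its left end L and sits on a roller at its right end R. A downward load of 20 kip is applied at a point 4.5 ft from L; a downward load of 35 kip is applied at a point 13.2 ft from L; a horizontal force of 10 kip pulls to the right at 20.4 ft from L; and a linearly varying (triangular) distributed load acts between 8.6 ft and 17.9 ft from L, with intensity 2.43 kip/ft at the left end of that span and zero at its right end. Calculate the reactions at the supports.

L_x = -10.00 kip, L_y = 34.91 kip, R_y = 31.39 kip

Resultant of the triangular load: ½ × 2.43 × 9.3 = 11.2995 kip, acting at 11.7 ft from L (one-third of the span from the peak).
Taking moments about L: R_y·21.8 − 20·4.5 − 35·13.2 − (½·2.43·9.3)·11.7 = 0 → R_y = 684.20415/21.8 = 31.3855 ≈ 31.39 kip.
ΣF_y = 0: L_y + 31.3855 − 20 − 35 − ½·2.43·9.3 = 0 → L_y = 34.91 kip.
ΣF_x = 0: L_x + 10 = 0 → L_x = -10.00 kip.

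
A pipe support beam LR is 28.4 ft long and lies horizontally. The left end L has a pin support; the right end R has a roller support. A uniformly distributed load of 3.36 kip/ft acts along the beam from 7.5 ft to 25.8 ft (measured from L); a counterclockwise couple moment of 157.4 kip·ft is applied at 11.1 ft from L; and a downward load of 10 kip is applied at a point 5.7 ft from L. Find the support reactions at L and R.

L_x = 0, L_y = 38.97 kip, R_y = 32.51 kip

Resultant of the distributed load: 3.36 × 18.3 = 61.488 kip at 16.65 ft from L.
Moments about L: R_y·28.4 − (3.36·18.3)·16.65 + 157.4 − 10·5.7 = 0 → R_y = 923.3752/28.4 = 32.5132 ≈ 32.51 kip.
ΣF_y = 0: L_y + 32.5132 − 3.36·18.3 − 10 = 0 → L_y = 38.97 kip.
ΣF_x = 0: no horizontal applied forces, so L_x = 0.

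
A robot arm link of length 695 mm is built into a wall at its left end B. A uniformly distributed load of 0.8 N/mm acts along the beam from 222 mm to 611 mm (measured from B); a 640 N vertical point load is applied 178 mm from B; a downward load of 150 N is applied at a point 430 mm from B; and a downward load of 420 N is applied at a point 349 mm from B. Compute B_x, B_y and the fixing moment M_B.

Resultant of the distributed load: 0.8 × 389 = 311.2 N at 416.5 mm from B.
ΣF_x = 0: B_x = 0.
ΣF_y = 0: B_y − 0.8·389 − 640 − 150 − 420 = 0 → B_y = 1521 N.
ΣM about B: M_B − (0.8·389)·416.5 − 640·178 − 150·430 − 420·349 = 0 → M_B = 454600 N·mm.

B_x = 0, B_y = 1521 N, M_B = 454600 N·mm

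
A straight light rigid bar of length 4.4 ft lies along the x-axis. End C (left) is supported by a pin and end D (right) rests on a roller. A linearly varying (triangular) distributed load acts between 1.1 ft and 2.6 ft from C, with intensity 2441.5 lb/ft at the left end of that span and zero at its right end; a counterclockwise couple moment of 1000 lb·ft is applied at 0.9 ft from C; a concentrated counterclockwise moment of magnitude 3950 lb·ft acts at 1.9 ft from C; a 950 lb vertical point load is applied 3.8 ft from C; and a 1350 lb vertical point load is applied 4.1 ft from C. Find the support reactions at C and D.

Resultant of the triangular load: ½ × 2441.5 × 1.5 = 1831.125 lb, acting at 1.6 ft from C (one-third of the span from the peak).
Moments about C: D_y·4.4 − (½·2441.5·1.5)·1.6 + 1000 + 3950 − 950·3.8 − 1350·4.1 = 0 → D_y = 7124.8/4.4 = 1619.27 ≈ 1619 lb.
ΣF_y = 0: C_y + 1619.27 − ½·2441.5·1.5 − 950 − 1350 = 0 → C_y = 2512 lb.
ΣF_x = 0: no horizontal applied forces, so C_x = 0.

C_x = 0, C_y = 2512 lb, D_y = 1619 lb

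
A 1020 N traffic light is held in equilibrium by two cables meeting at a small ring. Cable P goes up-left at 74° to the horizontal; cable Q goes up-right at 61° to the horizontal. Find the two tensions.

ΣF_x = 0: −T_P·cos74° + T_Q·cos61° = 0 → T_Q = 0.568548·T_P.
ΣF_y = 0: T_P·sin74° + T_Q·sin61° = 1020.
Substitute: T_P·(0.961262 + 0.568548·0.87462) = 1020 → T_P = 699.336 ≈ 699.3 N.
Then T_Q = 0.568548 × 699.336 = 397.6 N.

T_P = 699.3 N, T_Q = 397.6 N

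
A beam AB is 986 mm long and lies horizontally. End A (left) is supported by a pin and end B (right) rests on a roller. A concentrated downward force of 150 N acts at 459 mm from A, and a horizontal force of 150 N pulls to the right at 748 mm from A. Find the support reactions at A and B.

A_x = -150.0 N, A_y = 80.17 N, B_y = 69.83 N

Moments about A: B_y·986 − 150·459 = 0 → B_y = 68850/986 = 69.8276 ≈ 69.83 N.
ΣF_y = 0: A_y + 69.8276 − 150 = 0 → A_y = 80.17 N.
ΣF_x = 0: A_x + 150 = 0 → A_x = -150.0 N.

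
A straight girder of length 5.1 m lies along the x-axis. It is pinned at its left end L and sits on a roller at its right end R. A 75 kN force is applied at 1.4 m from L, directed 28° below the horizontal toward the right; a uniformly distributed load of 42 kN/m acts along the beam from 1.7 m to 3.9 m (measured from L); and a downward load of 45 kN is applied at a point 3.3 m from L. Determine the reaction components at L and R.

L_x = -66.22 kN, L_y = 83.10 kN, R_y = 89.51 kN

Resultant of the distributed load: 42 × 2.2 = 92.4 kN at 2.8 m from L.
Taking moments about L: R_y·5.1 − 75·sin28°·1.4 − (42·2.2)·2.8 − 45·3.3 = 0 → R_y = 456.515/5.1 = 89.5127 ≈ 89.51 kN.
ΣF_y = 0: L_y + 89.5127 − 75·sin28° − 42·2.2 − 45 = 0 → L_y = 83.10 kN.
ΣF_x = 0: L_x + 75·cos28° = 0 → L_x = -66.22 kN.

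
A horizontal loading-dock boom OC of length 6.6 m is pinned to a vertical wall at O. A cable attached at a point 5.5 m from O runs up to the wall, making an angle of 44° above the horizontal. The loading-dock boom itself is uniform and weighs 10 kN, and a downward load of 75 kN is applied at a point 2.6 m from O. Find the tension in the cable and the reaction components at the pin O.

T = 59.68 kN, O_x = 42.93 kN, O_y = 43.55 kN

ΣM about O: T·sin44°·5.5 − 10·3.3 − 75·2.6 = 0 → T = 228/(5.5·0.694658) = 59.6762 ≈ 59.68 kN.
ΣF_x = 0: O_x − T·cos44° = 0 → O_x = 59.6762 × 0.71934 = 42.93 kN.
ΣF_y = 0: O_y + T·sin44° − 10 − 75 = 0 → O_y = 85 − 59.6762 × 0.694658 = 43.55 kN.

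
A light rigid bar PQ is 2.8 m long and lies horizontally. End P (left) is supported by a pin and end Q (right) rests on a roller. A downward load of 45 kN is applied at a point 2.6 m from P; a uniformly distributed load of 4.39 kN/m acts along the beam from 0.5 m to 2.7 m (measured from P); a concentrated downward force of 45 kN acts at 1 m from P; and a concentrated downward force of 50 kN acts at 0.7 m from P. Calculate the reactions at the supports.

Resultant of the distributed load: 4.39 × 2.2 = 9.658 kN at 1.6 m from P.
ΣM about P: Q_y·2.8 − 45·2.6 − (4.39·2.2)·1.6 − 45·1 − 50·0.7 = 0 → Q_y = 212.4528/2.8 = 75.876 ≈ 75.88 kN.
ΣF_y = 0: P_y + 75.876 − 45 − 4.39·2.2 − 45 − 50 = 0 → P_y = 73.78 kN.
ΣF_x = 0: no horizontal applied forces, so P_x = 0.

P_x = 0, P_y = 73.78 kN, Q_y = 75.88 kN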